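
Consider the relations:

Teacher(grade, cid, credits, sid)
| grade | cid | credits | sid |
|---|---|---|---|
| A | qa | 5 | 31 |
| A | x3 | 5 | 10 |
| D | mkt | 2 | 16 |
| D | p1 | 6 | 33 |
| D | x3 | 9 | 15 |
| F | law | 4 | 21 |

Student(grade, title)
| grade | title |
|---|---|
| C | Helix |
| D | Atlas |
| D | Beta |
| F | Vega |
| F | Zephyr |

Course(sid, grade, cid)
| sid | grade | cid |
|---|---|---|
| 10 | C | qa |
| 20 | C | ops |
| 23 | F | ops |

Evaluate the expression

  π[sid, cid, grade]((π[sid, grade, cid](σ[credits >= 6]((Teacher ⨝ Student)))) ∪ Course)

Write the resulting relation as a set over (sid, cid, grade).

{(10, qa, C), (15, x3, D), (20, ops, C), (23, ops, F), (33, p1, D)}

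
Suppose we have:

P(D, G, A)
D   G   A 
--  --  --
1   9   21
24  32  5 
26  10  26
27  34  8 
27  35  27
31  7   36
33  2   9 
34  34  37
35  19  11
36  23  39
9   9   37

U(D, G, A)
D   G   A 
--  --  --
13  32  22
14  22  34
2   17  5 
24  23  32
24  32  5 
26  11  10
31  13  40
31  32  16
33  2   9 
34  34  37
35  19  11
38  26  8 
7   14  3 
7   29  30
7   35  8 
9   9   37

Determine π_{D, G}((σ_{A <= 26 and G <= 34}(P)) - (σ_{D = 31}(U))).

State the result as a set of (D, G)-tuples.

Apply σ_{A <= 26 and G <= 34}; surviving tuples: {(1, 9, 21), (24, 32, 5), (26, 10, 26), (27, 34, 8), (33, 2, 9), (35, 19, 11)}
Apply σ_{D = 31}; surviving tuples: {(31, 13, 40), (31, 32, 16)}
Taking the difference: {(1, 9, 21), (24, 32, 5), (26, 10, 26), (27, 34, 8), (33, 2, 9), (35, 19, 11)}
π_{D, G} gives {(1, 9), (24, 32), (26, 10), (27, 34), (33, 2), (35, 19)}.

{(1, 9), (24, 32), (26, 10), (27, 34), (33, 2), (35, 19)}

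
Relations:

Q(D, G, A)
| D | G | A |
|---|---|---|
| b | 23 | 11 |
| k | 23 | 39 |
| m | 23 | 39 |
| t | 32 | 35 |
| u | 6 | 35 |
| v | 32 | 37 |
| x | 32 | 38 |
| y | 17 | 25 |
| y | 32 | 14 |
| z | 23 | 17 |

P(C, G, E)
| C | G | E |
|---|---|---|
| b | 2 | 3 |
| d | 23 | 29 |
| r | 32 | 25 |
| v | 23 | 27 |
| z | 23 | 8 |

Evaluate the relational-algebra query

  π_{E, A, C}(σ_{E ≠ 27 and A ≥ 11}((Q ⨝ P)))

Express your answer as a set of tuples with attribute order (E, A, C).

{(25, 14, r), (25, 35, r), (25, 37, r), (25, 38, r), (29, 11, d), (29, 17, d), (29, 39, d), (8, 11, z), (8, 17, z), (8, 39, z)}

Q ⋈ P (natural join on G): {(b, 23, 11, d, 29), (b, 23, 11, v, 27), (b, 23, 11, z, 8), (k, 23, 39, d, 29), (k, 23, 39, v, 27), (k, 23, 39, z, 8), (m, 23, 39, d, 29), (m, 23, 39, v, 27), (m, 23, 39, z, 8), (t, 32, 35, r, 25), (v, 32, 37, r, 25), (x, 32, 38, r, 25), (y, 32, 14, r, 25), (z, 23, 17, d, 29), (z, 23, 17, v, 27), (z, 23, 17, z, 8)}
σ[E ≠ 27 and A ≥ 11]: keep tuples satisfying E ≠ 27 and A ≥ 11 → {(b, 23, 11, d, 29), (b, 23, 11, z, 8), (k, 23, 39, d, 29), (k, 23, 39, z, 8), (m, 23, 39, d, 29), (m, 23, 39, z, 8), (t, 32, 35, r, 25), (v, 32, 37, r, 25), (x, 32, 38, r, 25), (y, 32, 14, r, 25), (z, 23, 17, d, 29), (z, 23, 17, z, 8)}
Projecting to E, A, C (2 duplicate(s) eliminated): {(25, 14, r), (25, 35, r), (25, 37, r), (25, 38, r), (29, 11, d), (29, 17, d), (29, 39, d), (8, 11, z), (8, 17, z), (8, 39, z)}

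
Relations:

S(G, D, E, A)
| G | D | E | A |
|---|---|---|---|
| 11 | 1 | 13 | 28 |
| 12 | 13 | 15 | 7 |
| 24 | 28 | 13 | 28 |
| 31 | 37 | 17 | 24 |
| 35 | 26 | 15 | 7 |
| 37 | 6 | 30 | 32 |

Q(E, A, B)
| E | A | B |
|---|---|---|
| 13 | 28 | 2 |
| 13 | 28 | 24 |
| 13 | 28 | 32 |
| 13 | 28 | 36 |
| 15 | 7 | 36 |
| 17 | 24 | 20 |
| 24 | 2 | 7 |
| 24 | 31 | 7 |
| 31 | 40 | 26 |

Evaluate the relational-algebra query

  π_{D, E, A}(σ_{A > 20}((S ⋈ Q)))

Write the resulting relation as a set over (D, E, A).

{(1, 13, 28), (28, 13, 28), (37, 17, 24)}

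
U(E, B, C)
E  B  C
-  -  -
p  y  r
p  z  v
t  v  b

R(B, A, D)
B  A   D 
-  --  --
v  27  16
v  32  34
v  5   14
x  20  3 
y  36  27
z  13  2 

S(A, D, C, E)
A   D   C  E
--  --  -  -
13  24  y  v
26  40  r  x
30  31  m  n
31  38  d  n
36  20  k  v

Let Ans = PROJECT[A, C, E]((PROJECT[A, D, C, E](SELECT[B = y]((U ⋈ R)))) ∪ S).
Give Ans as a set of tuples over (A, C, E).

Natural join on B: {(p, y, r, 36, 27), (p, z, v, 13, 2), (t, v, b, 27, 16), (t, v, b, 32, 34), (t, v, b, 5, 14)}
Apply σ_{B = y}; surviving tuples: {(p, y, r, 36, 27)}
π_{A, D, C, E} gives {(36, 27, r, p)}.
Union: {(36, 27, r, p)} with {(13, 24, y, v), (26, 40, r, x), (30, 31, m, n), (31, 38, d, n), (36, 20, k, v)} → {(13, 24, y, v), (26, 40, r, x), (30, 31, m, n), (31, 38, d, n), (36, 20, k, v), (36, 27, r, p)}
π_{A, C, E} gives {(13, y, v), (26, r, x), (30, m, n), (31, d, n), (36, k, v), (36, r, p)}.

{(13, y, v), (26, r, x), (30, m, n), (31, d, n), (36, k, v), (36, r, p)}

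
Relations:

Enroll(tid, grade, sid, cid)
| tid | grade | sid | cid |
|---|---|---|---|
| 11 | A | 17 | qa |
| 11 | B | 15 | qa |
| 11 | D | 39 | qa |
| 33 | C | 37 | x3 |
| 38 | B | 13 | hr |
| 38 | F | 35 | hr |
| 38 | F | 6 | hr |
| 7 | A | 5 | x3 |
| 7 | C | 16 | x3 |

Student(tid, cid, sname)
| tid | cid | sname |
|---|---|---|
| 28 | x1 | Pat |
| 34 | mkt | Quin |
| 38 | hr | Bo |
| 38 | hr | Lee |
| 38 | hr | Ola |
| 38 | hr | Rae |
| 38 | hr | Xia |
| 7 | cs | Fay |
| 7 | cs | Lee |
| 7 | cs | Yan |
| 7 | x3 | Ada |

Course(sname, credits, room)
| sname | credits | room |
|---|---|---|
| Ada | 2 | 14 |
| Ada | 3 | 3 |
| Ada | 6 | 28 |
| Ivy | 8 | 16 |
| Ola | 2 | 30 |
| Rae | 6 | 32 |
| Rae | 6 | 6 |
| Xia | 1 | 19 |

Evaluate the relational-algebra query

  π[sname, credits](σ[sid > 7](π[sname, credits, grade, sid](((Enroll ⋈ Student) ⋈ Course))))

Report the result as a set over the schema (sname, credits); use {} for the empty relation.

{(Ada, 2), (Ada, 3), (Ada, 6), (Ola, 2), (Rae, 6), (Xia, 1)}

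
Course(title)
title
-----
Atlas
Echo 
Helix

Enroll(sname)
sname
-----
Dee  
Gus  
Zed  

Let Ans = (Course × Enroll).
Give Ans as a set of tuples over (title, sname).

{(Atlas, Dee), (Atlas, Gus), (Atlas, Zed), (Echo, Dee), (Echo, Gus), (Echo, Zed), (Helix, Dee), (Helix, Gus), (Helix, Zed)}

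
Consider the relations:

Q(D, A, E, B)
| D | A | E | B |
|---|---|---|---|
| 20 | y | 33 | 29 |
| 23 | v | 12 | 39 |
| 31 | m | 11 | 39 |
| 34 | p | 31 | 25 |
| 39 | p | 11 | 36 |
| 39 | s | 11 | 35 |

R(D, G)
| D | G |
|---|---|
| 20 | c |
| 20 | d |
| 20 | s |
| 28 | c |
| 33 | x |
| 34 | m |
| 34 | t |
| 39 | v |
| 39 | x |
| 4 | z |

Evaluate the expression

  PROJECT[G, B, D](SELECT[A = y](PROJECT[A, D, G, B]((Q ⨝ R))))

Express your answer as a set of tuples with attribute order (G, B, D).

{(c, 29, 20), (d, 29, 20), (s, 29, 20)}

Q ⋈ R (natural join on D): {(20, y, 33, 29, c), (20, y, 33, 29, d), (20, y, 33, 29, s), (34, p, 31, 25, m), (34, p, 31, 25, t), (39, p, 11, 36, v), (39, p, 11, 36, x), (39, s, 11, 35, v), (39, s, 11, 35, x)}
π[A, D, G, B]: project onto (A, D, G, B) → {(p, 34, m, 25), (p, 34, t, 25), (p, 39, v, 36), (p, 39, x, 36), (s, 39, v, 35), (s, 39, x, 35), (y, 20, c, 29), (y, 20, d, 29), (y, 20, s, 29)}
σ[A = y]: keep tuples satisfying A = y → {(y, 20, c, 29), (y, 20, d, 29), (y, 20, s, 29)}
π[G, B, D]: project onto (G, B, D) → {(c, 29, 20), (d, 29, 20), (s, 29, 20)}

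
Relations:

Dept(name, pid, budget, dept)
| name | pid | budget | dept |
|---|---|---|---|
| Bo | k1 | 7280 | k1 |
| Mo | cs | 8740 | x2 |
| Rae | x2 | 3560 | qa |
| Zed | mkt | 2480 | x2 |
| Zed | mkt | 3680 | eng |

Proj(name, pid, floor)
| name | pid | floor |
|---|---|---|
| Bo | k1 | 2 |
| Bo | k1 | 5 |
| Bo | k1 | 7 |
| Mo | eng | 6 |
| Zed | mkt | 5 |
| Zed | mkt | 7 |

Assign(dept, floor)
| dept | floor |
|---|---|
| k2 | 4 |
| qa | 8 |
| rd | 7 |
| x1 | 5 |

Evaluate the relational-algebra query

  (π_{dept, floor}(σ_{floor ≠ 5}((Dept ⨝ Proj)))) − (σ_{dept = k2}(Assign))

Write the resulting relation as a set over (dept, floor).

Natural join on name, pid: {(Bo, k1, 7280, k1, 2), (Bo, k1, 7280, k1, 5), (Bo, k1, 7280, k1, 7), (Zed, mkt, 2480, x2, 5), (Zed, mkt, 2480, x2, 7), (Zed, mkt, 3680, eng, 5), (Zed, mkt, 3680, eng, 7)}
Selection floor ≠ 5: {(Bo, k1, 7280, k1, 2), (Bo, k1, 7280, k1, 7), (Zed, mkt, 2480, x2, 7), (Zed, mkt, 3680, eng, 7)}
Projecting to dept, floor: {(eng, 7), (k1, 2), (k1, 7), (x2, 7)}
Selection dept = k2: {(k2, 4)}
Difference: {(eng, 7), (k1, 2), (k1, 7), (x2, 7)} with {(k2, 4)} → {(eng, 7), (k1, 2), (k1, 7), (x2, 7)}

{(eng, 7), (k1, 2), (k1, 7), (x2, 7)}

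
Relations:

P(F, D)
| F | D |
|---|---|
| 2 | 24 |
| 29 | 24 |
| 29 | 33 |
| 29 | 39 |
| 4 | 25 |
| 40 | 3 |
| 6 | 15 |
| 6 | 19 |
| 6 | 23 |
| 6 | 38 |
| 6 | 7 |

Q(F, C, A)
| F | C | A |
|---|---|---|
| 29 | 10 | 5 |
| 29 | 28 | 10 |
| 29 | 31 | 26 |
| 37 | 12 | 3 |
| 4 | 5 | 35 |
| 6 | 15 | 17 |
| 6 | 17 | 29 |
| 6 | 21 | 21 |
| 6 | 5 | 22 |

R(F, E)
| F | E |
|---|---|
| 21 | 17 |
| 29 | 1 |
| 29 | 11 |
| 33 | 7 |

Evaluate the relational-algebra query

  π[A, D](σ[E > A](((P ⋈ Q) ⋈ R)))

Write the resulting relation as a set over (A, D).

{(10, 24), (10, 33), (10, 39), (5, 24), (5, 33), (5, 39)}

Natural join on F: {(29, 24, 10, 5), (29, 24, 28, 10), (29, 24, 31, 26), (29, 33, 10, 5), (29, 33, 28, 10), (29, 33, 31, 26), (29, 39, 10, 5), (29, 39, 28, 10), (29, 39, 31, 26), (4, 25, 5, 35), (6, 15, 15, 17), (6, 15, 17, 29), (6, 15, 21, 21), (6, 15, 5, 22), (6, 19, 15, 17), (6, 19, 17, 29), (6, 19, 21, 21), (6, 19, 5, 22), (6, 23, 15, 17), (6, 23, 17, 29), (6, 23, 21, 21), (6, 23, 5, 22), (6, 38, 15, 17), (6, 38, 17, 29), (6, 38, 21, 21), (6, 38, 5, 22), (6, 7, 15, 17), (6, 7, 17, 29), (6, 7, 21, 21), (6, 7, 5, 22)}
Natural join on F: {(29, 24, 10, 5, 1), (29, 24, 10, 5, 11), (29, 24, 28, 10, 1), (29, 24, 28, 10, 11), (29, 24, 31, 26, 1), (29, 24, 31, 26, 11), (29, 33, 10, 5, 1), (29, 33, 10, 5, 11), (29, 33, 28, 10, 1), (29, 33, 28, 10, 11), (29, 33, 31, 26, 1), (29, 33, 31, 26, 11), (29, 39, 10, 5, 1), (29, 39, 10, 5, 11), (29, 39, 28, 10, 1), (29, 39, 28, 10, 11), (29, 39, 31, 26, 1), (29, 39, 31, 26, 11)}
σ[E > A]: keep tuples satisfying E > A → {(29, 24, 10, 5, 11), (29, 24, 28, 10, 11), (29, 33, 10, 5, 11), (29, 33, 28, 10, 11), (29, 39, 10, 5, 11), (29, 39, 28, 10, 11)}
Keep only column(s) A, D: {(10, 24), (10, 33), (10, 39), (5, 24), (5, 33), (5, 39)}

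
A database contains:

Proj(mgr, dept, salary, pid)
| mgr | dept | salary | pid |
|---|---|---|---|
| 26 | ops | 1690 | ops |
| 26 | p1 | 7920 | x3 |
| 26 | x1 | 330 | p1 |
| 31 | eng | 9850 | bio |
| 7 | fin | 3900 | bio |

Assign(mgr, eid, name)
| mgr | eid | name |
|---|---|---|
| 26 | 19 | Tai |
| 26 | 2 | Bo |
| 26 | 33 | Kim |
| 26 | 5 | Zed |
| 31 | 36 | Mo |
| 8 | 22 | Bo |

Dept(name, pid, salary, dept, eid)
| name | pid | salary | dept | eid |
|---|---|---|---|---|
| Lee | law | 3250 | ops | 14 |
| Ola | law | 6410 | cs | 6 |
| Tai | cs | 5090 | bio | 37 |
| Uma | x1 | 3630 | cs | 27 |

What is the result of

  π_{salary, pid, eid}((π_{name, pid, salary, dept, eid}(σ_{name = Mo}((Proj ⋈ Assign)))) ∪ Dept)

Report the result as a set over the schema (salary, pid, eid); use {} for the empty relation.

Natural join on mgr: {(26, ops, 1690, ops, 19, Tai), (26, ops, 1690, ops, 2, Bo), (26, ops, 1690, ops, 33, Kim), (26, ops, 1690, ops, 5, Zed), (26, p1, 7920, x3, 19, Tai), (26, p1, 7920, x3, 2, Bo), (26, p1, 7920, x3, 33, Kim), (26, p1, 7920, x3, 5, Zed), (26, x1, 330, p1, 19, Tai), (26, x1, 330, p1, 2, Bo), (26, x1, 330, p1, 33, Kim), (26, x1, 330, p1, 5, Zed), (31, eng, 9850, bio, 36, Mo)}
Filtering on name = Mo leaves {(31, eng, 9850, bio, 36, Mo)}.
Keep only column(s) name, pid, salary, dept, eid: {(Mo, bio, 9850, eng, 36)}
Union: {(Mo, bio, 9850, eng, 36)} with {(Lee, law, 3250, ops, 14), (Ola, law, 6410, cs, 6), (Tai, cs, 5090, bio, 37), (Uma, x1, 3630, cs, 27)} → {(Lee, law, 3250, ops, 14), (Mo, bio, 9850, eng, 36), (Ola, law, 6410, cs, 6), (Tai, cs, 5090, bio, 37), (Uma, x1, 3630, cs, 27)}
Keep only column(s) salary, pid, eid: {(3250, law, 14), (3630, x1, 27), (5090, cs, 37), (6410, law, 6), (9850, bio, 36)}

{(3250, law, 14), (3630, x1, 27), (5090, cs, 37), (6410, law, 6), (9850, bio, 36)}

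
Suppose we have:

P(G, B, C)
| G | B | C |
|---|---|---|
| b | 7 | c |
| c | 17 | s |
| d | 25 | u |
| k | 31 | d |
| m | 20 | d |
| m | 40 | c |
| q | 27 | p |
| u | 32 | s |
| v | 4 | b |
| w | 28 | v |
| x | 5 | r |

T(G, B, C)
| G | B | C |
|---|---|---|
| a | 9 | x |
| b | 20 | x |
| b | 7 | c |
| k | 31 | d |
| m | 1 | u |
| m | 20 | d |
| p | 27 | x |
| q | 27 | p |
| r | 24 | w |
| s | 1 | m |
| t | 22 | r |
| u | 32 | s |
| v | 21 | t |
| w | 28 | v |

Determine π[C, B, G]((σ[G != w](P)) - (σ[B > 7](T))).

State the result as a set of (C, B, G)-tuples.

{(b, 4, v), (c, 40, m), (c, 7, b), (r, 5, x), (s, 17, c), (u, 25, d)}

Filtering on G != w leaves {(b, 7, c), (c, 17, s), (d, 25, u), (k, 31, d), (m, 20, d), (m, 40, c), (q, 27, p), (u, 32, s), (v, 4, b), (x, 5, r)}.
Filtering on B > 7 leaves {(a, 9, x), (b, 20, x), (k, 31, d), (m, 20, d), (p, 27, x), (q, 27, p), (r, 24, w), (t, 22, r), (u, 32, s), (v, 21, t), (w, 28, v)}.
Taking the difference: {(b, 7, c), (c, 17, s), (d, 25, u), (m, 40, c), (v, 4, b), (x, 5, r)}
π_{C, B, G} gives {(b, 4, v), (c, 40, m), (c, 7, b), (r, 5, x), (s, 17, c), (u, 25, d)}.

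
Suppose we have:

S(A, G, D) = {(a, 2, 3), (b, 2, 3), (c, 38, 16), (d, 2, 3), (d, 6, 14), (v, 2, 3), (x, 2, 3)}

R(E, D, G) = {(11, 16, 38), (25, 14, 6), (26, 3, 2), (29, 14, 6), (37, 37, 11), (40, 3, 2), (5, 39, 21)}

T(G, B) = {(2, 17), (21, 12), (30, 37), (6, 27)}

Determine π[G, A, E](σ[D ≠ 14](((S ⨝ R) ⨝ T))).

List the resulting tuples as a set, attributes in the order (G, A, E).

Joining S and R on G, D yields {(a, 2, 3, 26), (a, 2, 3, 40), (b, 2, 3, 26), (b, 2, 3, 40), (c, 38, 16, 11), (d, 2, 3, 26), (d, 2, 3, 40), (d, 6, 14, 25), (d, 6, 14, 29), (v, 2, 3, 26), (v, 2, 3, 40), (x, 2, 3, 26), (x, 2, 3, 40)}.
Joining (S ⨝ R) and T on G yields {(a, 2, 3, 26, 17), (a, 2, 3, 40, 17), (b, 2, 3, 26, 17), (b, 2, 3, 40, 17), (d, 2, 3, 26, 17), (d, 2, 3, 40, 17), (d, 6, 14, 25, 27), (d, 6, 14, 29, 27), (v, 2, 3, 26, 17), (v, 2, 3, 40, 17), (x, 2, 3, 26, 17), (x, 2, 3, 40, 17)}.
Filtering on D ≠ 14 leaves {(a, 2, 3, 26, 17), (a, 2, 3, 40, 17), (b, 2, 3, 26, 17), (b, 2, 3, 40, 17), (d, 2, 3, 26, 17), (d, 2, 3, 40, 17), (v, 2, 3, 26, 17), (v, 2, 3, 40, 17), (x, 2, 3, 26, 17), (x, 2, 3, 40, 17)}.
Keep only column(s) G, A, E: {(2, a, 26), (2, a, 40), (2, b, 26), (2, b, 40), (2, d, 26), (2, d, 40), (2, v, 26), (2, v, 40), (2, x, 26), (2, x, 40)}

{(2, a, 26), (2, a, 40), (2, b, 26), (2, b, 40), (2, d, 26), (2, d, 40), (2, v, 26), (2, v, 40), (2, x, 26), (2, x, 40)}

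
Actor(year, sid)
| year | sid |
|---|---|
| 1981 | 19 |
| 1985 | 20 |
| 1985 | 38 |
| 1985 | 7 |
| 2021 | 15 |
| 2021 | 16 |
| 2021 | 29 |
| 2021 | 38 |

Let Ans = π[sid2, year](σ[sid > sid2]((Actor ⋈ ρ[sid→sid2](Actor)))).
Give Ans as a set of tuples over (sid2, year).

{(15, 2021), (16, 2021), (20, 1985), (29, 2021), (7, 1985)}

ρ[sid→sid2]: schema becomes (year, sid2); tuples unchanged.
Actor ⋈ ρ[sid→sid2](Actor) (natural join on year): {(1981, 19, 19), (1985, 20, 20), (1985, 20, 38), (1985, 20, 7), (1985, 38, 20), (1985, 38, 38), (1985, 38, 7), (1985, 7, 20), (1985, 7, 38), (1985, 7, 7), (2021, 15, 15), (2021, 15, 16), (2021, 15, 29), (2021, 15, 38), (2021, 16, 15), (2021, 16, 16), (2021, 16, 29), (2021, 16, 38), (2021, 29, 15), (2021, 29, 16), (2021, 29, 29), (2021, 29, 38), (2021, 38, 15), (2021, 38, 16), (2021, 38, 29), (2021, 38, 38)}
σ[sid > sid2]: keep tuples satisfying sid > sid2 → {(1985, 20, 7), (1985, 38, 20), (1985, 38, 7), (2021, 16, 15), (2021, 29, 15), (2021, 29, 16), (2021, 38, 15), (2021, 38, 16), (2021, 38, 29)}
Projecting to sid2, year (4 duplicate(s) eliminated): {(15, 2021), (16, 2021), (20, 1985), (29, 2021), (7, 1985)}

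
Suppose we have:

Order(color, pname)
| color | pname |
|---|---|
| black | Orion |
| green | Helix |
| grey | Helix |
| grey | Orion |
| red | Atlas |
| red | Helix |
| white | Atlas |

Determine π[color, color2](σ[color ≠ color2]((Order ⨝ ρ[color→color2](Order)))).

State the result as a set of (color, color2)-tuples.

ρ[color→color2]: schema becomes (color2, pname); tuples unchanged.
Order ⋈ ρ[color→color2](Order) (natural join on pname): {(black, Orion, black), (black, Orion, grey), (green, Helix, green), (green, Helix, grey), (green, Helix, red), (grey, Helix, green), (grey, Helix, grey), (grey, Helix, red), (grey, Orion, black), (grey, Orion, grey), (red, Atlas, red), (red, Atlas, white), (red, Helix, green), (red, Helix, grey), (red, Helix, red), (white, Atlas, red), (white, Atlas, white)}
Apply σ_{color ≠ color2}; surviving tuples: {(black, Orion, grey), (green, Helix, grey), (green, Helix, red), (grey, Helix, green), (grey, Helix, red), (grey, Orion, black), (red, Atlas, white), (red, Helix, green), (red, Helix, grey), (white, Atlas, red)}
Projecting to color, color2: {(black, grey), (green, grey), (green, red), (grey, black), (grey, green), (grey, red), (red, green), (red, grey), (red, white), (white, red)}

{(black, grey), (green, grey), (green, red), (grey, black), (grey, green), (grey, red), (red, green), (red, grey), (red, white), (white, red)}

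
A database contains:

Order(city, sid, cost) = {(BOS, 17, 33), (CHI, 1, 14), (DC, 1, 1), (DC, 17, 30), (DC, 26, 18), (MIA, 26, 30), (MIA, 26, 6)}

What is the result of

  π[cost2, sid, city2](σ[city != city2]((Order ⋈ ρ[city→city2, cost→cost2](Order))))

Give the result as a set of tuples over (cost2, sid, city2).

{(1, 1, DC), (14, 1, CHI), (18, 26, DC), (30, 17, DC), (30, 26, MIA), (33, 17, BOS), (6, 26, MIA)}

ρ[city→city2, cost→cost2]: schema becomes (city2, sid, cost2); tuples unchanged.
Joining Order and ρ[city→city2, cost→cost2](Order) on sid yields {(BOS, 17, 33, BOS, 33), (BOS, 17, 33, DC, 30), (CHI, 1, 14, CHI, 14), (CHI, 1, 14, DC, 1), (DC, 1, 1, CHI, 14), (DC, 1, 1, DC, 1), (DC, 17, 30, BOS, 33), (DC, 17, 30, DC, 30), (DC, 26, 18, DC, 18), (DC, 26, 18, MIA, 30), (DC, 26, 18, MIA, 6), (MIA, 26, 30, DC, 18), (MIA, 26, 30, MIA, 30), (MIA, 26, 30, MIA, 6), (MIA, 26, 6, DC, 18), (MIA, 26, 6, MIA, 30), (MIA, 26, 6, MIA, 6)}.
Selection city != city2: {(BOS, 17, 33, DC, 30), (CHI, 1, 14, DC, 1), (DC, 1, 1, CHI, 14), (DC, 17, 30, BOS, 33), (DC, 26, 18, MIA, 30), (DC, 26, 18, MIA, 6), (MIA, 26, 30, DC, 18), (MIA, 26, 6, DC, 18)}
π_{cost2, sid, city2} gives {(1, 1, DC), (14, 1, CHI), (18, 26, DC), (30, 17, DC), (30, 26, MIA), (33, 17, BOS), (6, 26, MIA)} (1 duplicate(s) eliminated).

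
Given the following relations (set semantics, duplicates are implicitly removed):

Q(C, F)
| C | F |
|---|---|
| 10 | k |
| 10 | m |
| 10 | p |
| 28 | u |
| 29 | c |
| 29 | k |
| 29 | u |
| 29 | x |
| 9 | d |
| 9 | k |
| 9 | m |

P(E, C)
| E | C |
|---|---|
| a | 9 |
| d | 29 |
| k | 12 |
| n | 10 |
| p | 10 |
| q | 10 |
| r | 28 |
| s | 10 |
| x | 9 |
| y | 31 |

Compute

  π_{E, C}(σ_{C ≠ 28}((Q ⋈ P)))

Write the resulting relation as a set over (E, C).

{(a, 9), (d, 29), (n, 10), (p, 10), (q, 10), (s, 10), (x, 9)}

Natural join on C: {(10, k, n), (10, k, p), (10, k, q), (10, k, s), (10, m, n), (10, m, p), (10, m, q), (10, m, s), (10, p, n), (10, p, p), (10, p, q), (10, p, s), (28, u, r), (29, c, d), (29, k, d), (29, u, d), (29, x, d), (9, d, a), (9, d, x), (9, k, a), (9, k, x), (9, m, a), (9, m, x)}
σ[C ≠ 28]: keep tuples satisfying C ≠ 28 → {(10, k, n), (10, k, p), (10, k, q), (10, k, s), (10, m, n), (10, m, p), (10, m, q), (10, m, s), (10, p, n), (10, p, p), (10, p, q), (10, p, s), (29, c, d), (29, k, d), (29, u, d), (29, x, d), (9, d, a), (9, d, x), (9, k, a), (9, k, x), (9, m, a), (9, m, x)}
π[E, C]: project onto (E, C) (15 duplicate(s) eliminated) → {(a, 9), (d, 29), (n, 10), (p, 10), (q, 10), (s, 10), (x, 9)}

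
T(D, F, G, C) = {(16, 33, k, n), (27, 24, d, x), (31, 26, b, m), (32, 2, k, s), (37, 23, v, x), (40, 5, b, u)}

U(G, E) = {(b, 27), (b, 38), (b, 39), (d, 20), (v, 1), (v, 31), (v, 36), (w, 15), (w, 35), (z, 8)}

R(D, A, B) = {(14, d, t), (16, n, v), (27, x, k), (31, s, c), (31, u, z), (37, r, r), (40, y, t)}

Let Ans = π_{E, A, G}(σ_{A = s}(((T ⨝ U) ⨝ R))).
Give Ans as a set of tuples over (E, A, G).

{(27, s, b), (38, s, b), (39, s, b)}

Natural join on G: {(27, 24, d, x, 20), (31, 26, b, m, 27), (31, 26, b, m, 38), (31, 26, b, m, 39), (37, 23, v, x, 1), (37, 23, v, x, 31), (37, 23, v, x, 36), (40, 5, b, u, 27), (40, 5, b, u, 38), (40, 5, b, u, 39)}
Natural join on D: {(27, 24, d, x, 20, x, k), (31, 26, b, m, 27, s, c), (31, 26, b, m, 27, u, z), (31, 26, b, m, 38, s, c), (31, 26, b, m, 38, u, z), (31, 26, b, m, 39, s, c), (31, 26, b, m, 39, u, z), (37, 23, v, x, 1, r, r), (37, 23, v, x, 31, r, r), (37, 23, v, x, 36, r, r), (40, 5, b, u, 27, y, t), (40, 5, b, u, 38, y, t), (40, 5, b, u, 39, y, t)}
σ[A = s]: keep tuples satisfying A = s → {(31, 26, b, m, 27, s, c), (31, 26, b, m, 38, s, c), (31, 26, b, m, 39, s, c)}
π_{E, A, G} gives {(27, s, b), (38, s, b), (39, s, b)}.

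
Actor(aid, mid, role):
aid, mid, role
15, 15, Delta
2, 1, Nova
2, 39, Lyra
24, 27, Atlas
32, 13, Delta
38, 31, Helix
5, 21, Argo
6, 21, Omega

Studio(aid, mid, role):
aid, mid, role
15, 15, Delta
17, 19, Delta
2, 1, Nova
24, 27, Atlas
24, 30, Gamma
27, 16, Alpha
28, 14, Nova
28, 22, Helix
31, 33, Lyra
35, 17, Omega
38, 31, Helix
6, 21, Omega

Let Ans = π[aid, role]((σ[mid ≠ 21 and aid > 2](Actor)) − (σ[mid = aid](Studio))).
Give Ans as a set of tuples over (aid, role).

σ[mid ≠ 21 and aid > 2]: keep tuples satisfying mid ≠ 21 and aid > 2 → {(15, 15, Delta), (24, 27, Atlas), (32, 13, Delta), (38, 31, Helix)}
σ[mid = aid]: keep tuples satisfying mid = aid → {(15, 15, Delta)}
Difference: {(15, 15, Delta), (24, 27, Atlas), (32, 13, Delta), (38, 31, Helix)} with {(15, 15, Delta)} → {(24, 27, Atlas), (32, 13, Delta), (38, 31, Helix)}
π[aid, role]: project onto (aid, role) → {(24, Atlas), (32, Delta), (38, Helix)}

{(24, Atlas), (32, Delta), (38, Helix)}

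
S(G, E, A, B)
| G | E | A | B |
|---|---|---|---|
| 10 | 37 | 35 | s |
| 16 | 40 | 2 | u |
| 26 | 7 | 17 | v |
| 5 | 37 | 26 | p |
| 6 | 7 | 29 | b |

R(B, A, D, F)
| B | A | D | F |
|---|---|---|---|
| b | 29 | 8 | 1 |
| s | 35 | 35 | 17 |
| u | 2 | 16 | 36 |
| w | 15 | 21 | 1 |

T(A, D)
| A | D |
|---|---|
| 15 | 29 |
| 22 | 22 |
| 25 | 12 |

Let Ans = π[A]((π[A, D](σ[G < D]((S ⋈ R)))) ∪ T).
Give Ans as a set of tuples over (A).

Natural join on A, B: {(10, 37, 35, s, 35, 17), (16, 40, 2, u, 16, 36), (6, 7, 29, b, 8, 1)}
Filtering on G < D leaves {(10, 37, 35, s, 35, 17), (6, 7, 29, b, 8, 1)}.
Projecting to A, D: {(29, 8), (35, 35)}
Set union of the two operands is {(15, 29), (22, 22), (25, 12), (29, 8), (35, 35)}.
Projecting to A: {15, 22, 25, 29, 35}

{15, 22, 25, 29, 35}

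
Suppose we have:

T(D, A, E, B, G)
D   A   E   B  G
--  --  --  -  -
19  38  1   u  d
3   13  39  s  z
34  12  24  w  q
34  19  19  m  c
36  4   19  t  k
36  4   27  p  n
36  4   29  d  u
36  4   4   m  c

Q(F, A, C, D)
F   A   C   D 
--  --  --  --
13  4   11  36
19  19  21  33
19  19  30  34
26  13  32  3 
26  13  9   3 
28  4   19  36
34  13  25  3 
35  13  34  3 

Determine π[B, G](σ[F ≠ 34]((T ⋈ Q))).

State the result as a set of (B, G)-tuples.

T ⋈ Q (natural join on D, A): {(3, 13, 39, s, z, 26, 32), (3, 13, 39, s, z, 26, 9), (3, 13, 39, s, z, 34, 25), (3, 13, 39, s, z, 35, 34), (34, 19, 19, m, c, 19, 30), (36, 4, 19, t, k, 13, 11), (36, 4, 19, t, k, 28, 19), (36, 4, 27, p, n, 13, 11), (36, 4, 27, p, n, 28, 19), (36, 4, 29, d, u, 13, 11), (36, 4, 29, d, u, 28, 19), (36, 4, 4, m, c, 13, 11), (36, 4, 4, m, c, 28, 19)}
σ[F ≠ 34]: keep tuples satisfying F ≠ 34 → {(3, 13, 39, s, z, 26, 32), (3, 13, 39, s, z, 26, 9), (3, 13, 39, s, z, 35, 34), (34, 19, 19, m, c, 19, 30), (36, 4, 19, t, k, 13, 11), (36, 4, 19, t, k, 28, 19), (36, 4, 27, p, n, 13, 11), (36, 4, 27, p, n, 28, 19), (36, 4, 29, d, u, 13, 11), (36, 4, 29, d, u, 28, 19), (36, 4, 4, m, c, 13, 11), (36, 4, 4, m, c, 28, 19)}
Projecting to B, G (7 duplicate(s) eliminated): {(d, u), (m, c), (p, n), (s, z), (t, k)}

{(d, u), (m, c), (p, n), (s, z), (t, k)}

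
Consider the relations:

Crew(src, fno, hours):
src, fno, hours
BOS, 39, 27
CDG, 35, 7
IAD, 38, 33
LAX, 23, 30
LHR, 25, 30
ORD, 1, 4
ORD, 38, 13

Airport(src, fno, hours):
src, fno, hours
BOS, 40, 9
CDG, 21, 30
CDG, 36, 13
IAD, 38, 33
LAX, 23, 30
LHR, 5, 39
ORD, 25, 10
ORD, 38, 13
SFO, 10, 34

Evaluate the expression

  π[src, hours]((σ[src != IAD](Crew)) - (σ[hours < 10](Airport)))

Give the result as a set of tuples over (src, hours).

{(BOS, 27), (CDG, 7), (LAX, 30), (LHR, 30), (ORD, 13), (ORD, 4)}

σ[src != IAD]: keep tuples satisfying src != IAD → {(BOS, 39, 27), (CDG, 35, 7), (LAX, 23, 30), (LHR, 25, 30), (ORD, 1, 4), (ORD, 38, 13)}
σ[hours < 10]: keep tuples satisfying hours < 10 → {(BOS, 40, 9)}
Taking the difference: {(BOS, 39, 27), (CDG, 35, 7), (LAX, 23, 30), (LHR, 25, 30), (ORD, 1, 4), (ORD, 38, 13)}
π_{src, hours} gives {(BOS, 27), (CDG, 7), (LAX, 30), (LHR, 30), (ORD, 13), (ORD, 4)}.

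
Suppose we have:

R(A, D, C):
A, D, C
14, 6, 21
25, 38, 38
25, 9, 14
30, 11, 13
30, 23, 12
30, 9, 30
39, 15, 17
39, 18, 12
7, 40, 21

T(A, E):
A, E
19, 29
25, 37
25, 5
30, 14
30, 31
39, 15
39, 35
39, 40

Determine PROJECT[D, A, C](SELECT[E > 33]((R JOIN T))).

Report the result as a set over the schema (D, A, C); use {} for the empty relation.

Joining R and T on A yields {(25, 38, 38, 37), (25, 38, 38, 5), (25, 9, 14, 37), (25, 9, 14, 5), (30, 11, 13, 14), (30, 11, 13, 31), (30, 23, 12, 14), (30, 23, 12, 31), (30, 9, 30, 14), (30, 9, 30, 31), (39, 15, 17, 15), (39, 15, 17, 35), (39, 15, 17, 40), (39, 18, 12, 15), (39, 18, 12, 35), (39, 18, 12, 40)}.
Filtering on E > 33 leaves {(25, 38, 38, 37), (25, 9, 14, 37), (39, 15, 17, 35), (39, 15, 17, 40), (39, 18, 12, 35), (39, 18, 12, 40)}.
Keep only column(s) D, A, C (2 duplicate(s) eliminated): {(15, 39, 17), (18, 39, 12), (38, 25, 38), (9, 25, 14)}

{(15, 39, 17), (18, 39, 12), (38, 25, 38), (9, 25, 14)}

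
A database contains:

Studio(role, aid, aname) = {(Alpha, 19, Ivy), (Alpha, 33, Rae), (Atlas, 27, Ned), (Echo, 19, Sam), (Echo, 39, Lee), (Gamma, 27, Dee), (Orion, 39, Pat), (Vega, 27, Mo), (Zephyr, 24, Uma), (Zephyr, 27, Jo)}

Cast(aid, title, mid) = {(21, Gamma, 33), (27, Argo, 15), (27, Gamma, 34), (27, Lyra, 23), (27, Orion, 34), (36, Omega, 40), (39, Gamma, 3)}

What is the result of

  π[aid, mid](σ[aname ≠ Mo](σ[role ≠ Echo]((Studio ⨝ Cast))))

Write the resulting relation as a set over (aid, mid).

{(27, 15), (27, 23), (27, 34), (39, 3)}

Studio ⋈ Cast (natural join on aid): {(Atlas, 27, Ned, Argo, 15), (Atlas, 27, Ned, Gamma, 34), (Atlas, 27, Ned, Lyra, 23), (Atlas, 27, Ned, Orion, 34), (Echo, 39, Lee, Gamma, 3), (Gamma, 27, Dee, Argo, 15), (Gamma, 27, Dee, Gamma, 34), (Gamma, 27, Dee, Lyra, 23), (Gamma, 27, Dee, Orion, 34), (Orion, 39, Pat, Gamma, 3), (Vega, 27, Mo, Argo, 15), (Vega, 27, Mo, Gamma, 34), (Vega, 27, Mo, Lyra, 23), (Vega, 27, Mo, Orion, 34), (Zephyr, 27, Jo, Argo, 15), (Zephyr, 27, Jo, Gamma, 34), (Zephyr, 27, Jo, Lyra, 23), (Zephyr, 27, Jo, Orion, 34)}
σ[role ≠ Echo]: keep tuples satisfying role ≠ Echo → {(Atlas, 27, Ned, Argo, 15), (Atlas, 27, Ned, Gamma, 34), (Atlas, 27, Ned, Lyra, 23), (Atlas, 27, Ned, Orion, 34), (Gamma, 27, Dee, Argo, 15), (Gamma, 27, Dee, Gamma, 34), (Gamma, 27, Dee, Lyra, 23), (Gamma, 27, Dee, Orion, 34), (Orion, 39, Pat, Gamma, 3), (Vega, 27, Mo, Argo, 15), (Vega, 27, Mo, Gamma, 34), (Vega, 27, Mo, Lyra, 23), (Vega, 27, Mo, Orion, 34), (Zephyr, 27, Jo, Argo, 15), (Zephyr, 27, Jo, Gamma, 34), (Zephyr, 27, Jo, Lyra, 23), (Zephyr, 27, Jo, Orion, 34)}
σ[aname ≠ Mo]: keep tuples satisfying aname ≠ Mo → {(Atlas, 27, Ned, Argo, 15), (Atlas, 27, Ned, Gamma, 34), (Atlas, 27, Ned, Lyra, 23), (Atlas, 27, Ned, Orion, 34), (Gamma, 27, Dee, Argo, 15), (Gamma, 27, Dee, Gamma, 34), (Gamma, 27, Dee, Lyra, 23), (Gamma, 27, Dee, Orion, 34), (Orion, 39, Pat, Gamma, 3), (Zephyr, 27, Jo, Argo, 15), (Zephyr, 27, Jo, Gamma, 34), (Zephyr, 27, Jo, Lyra, 23), (Zephyr, 27, Jo, Orion, 34)}
Projecting to aid, mid (9 duplicate(s) eliminated): {(27, 15), (27, 23), (27, 34), (39, 3)}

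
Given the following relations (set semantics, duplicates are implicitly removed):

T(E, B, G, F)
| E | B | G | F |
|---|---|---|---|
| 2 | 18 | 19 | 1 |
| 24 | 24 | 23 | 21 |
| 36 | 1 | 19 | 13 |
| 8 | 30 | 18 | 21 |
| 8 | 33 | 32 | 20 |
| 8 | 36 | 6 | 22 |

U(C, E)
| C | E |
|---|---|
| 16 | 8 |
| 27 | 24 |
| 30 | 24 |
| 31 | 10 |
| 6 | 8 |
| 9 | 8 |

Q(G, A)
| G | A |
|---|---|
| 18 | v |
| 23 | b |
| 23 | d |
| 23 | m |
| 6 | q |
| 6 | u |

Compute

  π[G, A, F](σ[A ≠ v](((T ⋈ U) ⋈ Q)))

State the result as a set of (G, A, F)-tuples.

{(23, b, 21), (23, d, 21), (23, m, 21), (6, q, 22), (6, u, 22)}

T ⋈ U (natural join on E): {(24, 24, 23, 21, 27), (24, 24, 23, 21, 30), (8, 30, 18, 21, 16), (8, 30, 18, 21, 6), (8, 30, 18, 21, 9), (8, 33, 32, 20, 16), (8, 33, 32, 20, 6), (8, 33, 32, 20, 9), (8, 36, 6, 22, 16), (8, 36, 6, 22, 6), (8, 36, 6, 22, 9)}
(T ⋈ U) ⋈ Q (natural join on G): {(24, 24, 23, 21, 27, b), (24, 24, 23, 21, 27, d), (24, 24, 23, 21, 27, m), (24, 24, 23, 21, 30, b), (24, 24, 23, 21, 30, d), (24, 24, 23, 21, 30, m), (8, 30, 18, 21, 16, v), (8, 30, 18, 21, 6, v), (8, 30, 18, 21, 9, v), (8, 36, 6, 22, 16, q), (8, 36, 6, 22, 16, u), (8, 36, 6, 22, 6, q), (8, 36, 6, 22, 6, u), (8, 36, 6, 22, 9, q), (8, 36, 6, 22, 9, u)}
σ[A ≠ v]: keep tuples satisfying A ≠ v → {(24, 24, 23, 21, 27, b), (24, 24, 23, 21, 27, d), (24, 24, 23, 21, 27, m), (24, 24, 23, 21, 30, b), (24, 24, 23, 21, 30, d), (24, 24, 23, 21, 30, m), (8, 36, 6, 22, 16, q), (8, 36, 6, 22, 16, u), (8, 36, 6, 22, 6, q), (8, 36, 6, 22, 6, u), (8, 36, 6, 22, 9, q), (8, 36, 6, 22, 9, u)}
π_{G, A, F} gives {(23, b, 21), (23, d, 21), (23, m, 21), (6, q, 22), (6, u, 22)} (7 duplicate(s) eliminated).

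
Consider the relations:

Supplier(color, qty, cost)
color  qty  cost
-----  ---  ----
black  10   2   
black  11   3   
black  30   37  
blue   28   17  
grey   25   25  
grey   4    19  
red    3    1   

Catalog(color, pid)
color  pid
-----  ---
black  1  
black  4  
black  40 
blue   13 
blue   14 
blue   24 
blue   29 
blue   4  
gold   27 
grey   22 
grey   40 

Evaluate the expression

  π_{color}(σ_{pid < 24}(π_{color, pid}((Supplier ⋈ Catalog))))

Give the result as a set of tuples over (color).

Joining Supplier and Catalog on color yields {(black, 10, 2, 1), (black, 10, 2, 4), (black, 10, 2, 40), (black, 11, 3, 1), (black, 11, 3, 4), (black, 11, 3, 40), (black, 30, 37, 1), (black, 30, 37, 4), (black, 30, 37, 40), (blue, 28, 17, 13), (blue, 28, 17, 14), (blue, 28, 17, 24), (blue, 28, 17, 29), (blue, 28, 17, 4), (grey, 25, 25, 22), (grey, 25, 25, 40), (grey, 4, 19, 22), (grey, 4, 19, 40)}.
π_{color, pid} gives {(black, 1), (black, 4), (black, 40), (blue, 13), (blue, 14), (blue, 24), (blue, 29), (blue, 4), (grey, 22), (grey, 40)} (8 duplicate(s) eliminated).
Apply σ_{pid < 24}; surviving tuples: {(black, 1), (black, 4), (blue, 13), (blue, 14), (blue, 4), (grey, 22)}
π_{color} gives {black, blue, grey} (3 duplicate(s) eliminated).

{black, blue, grey}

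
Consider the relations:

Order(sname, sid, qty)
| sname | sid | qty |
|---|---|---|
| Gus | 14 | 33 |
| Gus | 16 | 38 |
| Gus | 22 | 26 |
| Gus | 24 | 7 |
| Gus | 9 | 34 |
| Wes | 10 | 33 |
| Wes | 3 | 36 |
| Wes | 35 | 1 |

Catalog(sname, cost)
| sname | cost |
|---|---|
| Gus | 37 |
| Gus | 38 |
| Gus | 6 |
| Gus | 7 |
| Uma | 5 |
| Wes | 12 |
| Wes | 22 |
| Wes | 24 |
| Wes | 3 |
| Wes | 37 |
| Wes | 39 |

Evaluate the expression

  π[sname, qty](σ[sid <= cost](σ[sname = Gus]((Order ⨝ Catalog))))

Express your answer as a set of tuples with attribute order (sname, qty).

{(Gus, 26), (Gus, 33), (Gus, 34), (Gus, 38), (Gus, 7)}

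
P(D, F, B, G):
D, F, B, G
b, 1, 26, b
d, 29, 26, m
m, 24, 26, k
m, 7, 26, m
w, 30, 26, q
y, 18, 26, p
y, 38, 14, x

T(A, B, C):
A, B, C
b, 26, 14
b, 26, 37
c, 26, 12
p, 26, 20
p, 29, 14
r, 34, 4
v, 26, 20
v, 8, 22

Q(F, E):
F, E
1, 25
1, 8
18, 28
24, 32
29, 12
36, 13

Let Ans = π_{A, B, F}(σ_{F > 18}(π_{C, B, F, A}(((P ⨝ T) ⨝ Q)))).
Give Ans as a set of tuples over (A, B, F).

Natural join on B: {(b, 1, 26, b, b, 14), (b, 1, 26, b, b, 37), (b, 1, 26, b, c, 12), (b, 1, 26, b, p, 20), (b, 1, 26, b, v, 20), (d, 29, 26, m, b, 14), (d, 29, 26, m, b, 37), (d, 29, 26, m, c, 12), (d, 29, 26, m, p, 20), (d, 29, 26, m, v, 20), (m, 24, 26, k, b, 14), (m, 24, 26, k, b, 37), (m, 24, 26, k, c, 12), (m, 24, 26, k, p, 20), (m, 24, 26, k, v, 20), (m, 7, 26, m, b, 14), (m, 7, 26, m, b, 37), (m, 7, 26, m, c, 12), (m, 7, 26, m, p, 20), (m, 7, 26, m, v, 20), (w, 30, 26, q, b, 14), (w, 30, 26, q, b, 37), (w, 30, 26, q, c, 12), (w, 30, 26, q, p, 20), (w, 30, 26, q, v, 20), (y, 18, 26, p, b, 14), (y, 18, 26, p, b, 37), (y, 18, 26, p, c, 12), (y, 18, 26, p, p, 20), (y, 18, 26, p, v, 20)}
Natural join on F: {(b, 1, 26, b, b, 14, 25), (b, 1, 26, b, b, 14, 8), (b, 1, 26, b, b, 37, 25), (b, 1, 26, b, b, 37, 8), (b, 1, 26, b, c, 12, 25), (b, 1, 26, b, c, 12, 8), (b, 1, 26, b, p, 20, 25), (b, 1, 26, b, p, 20, 8), (b, 1, 26, b, v, 20, 25), (b, 1, 26, b, v, 20, 8), (d, 29, 26, m, b, 14, 12), (d, 29, 26, m, b, 37, 12), (d, 29, 26, m, c, 12, 12), (d, 29, 26, m, p, 20, 12), (d, 29, 26, m, v, 20, 12), (m, 24, 26, k, b, 14, 32), (m, 24, 26, k, b, 37, 32), (m, 24, 26, k, c, 12, 32), (m, 24, 26, k, p, 20, 32), (m, 24, 26, k, v, 20, 32), (y, 18, 26, p, b, 14, 28), (y, 18, 26, p, b, 37, 28), (y, 18, 26, p, c, 12, 28), (y, 18, 26, p, p, 20, 28), (y, 18, 26, p, v, 20, 28)}
Projecting to C, B, F, A (5 duplicate(s) eliminated): {(12, 26, 1, c), (12, 26, 18, c), (12, 26, 24, c), (12, 26, 29, c), (14, 26, 1, b), (14, 26, 18, b), (14, 26, 24, b), (14, 26, 29, b), (20, 26, 1, p), (20, 26, 1, v), (20, 26, 18, p), (20, 26, 18, v), (20, 26, 24, p), (20, 26, 24, v), (20, 26, 29, p), (20, 26, 29, v), (37, 26, 1, b), (37, 26, 18, b), (37, 26, 24, b), (37, 26, 29, b)}
σ[F > 18]: keep tuples satisfying F > 18 → {(12, 26, 24, c), (12, 26, 29, c), (14, 26, 24, b), (14, 26, 29, b), (20, 26, 24, p), (20, 26, 24, v), (20, 26, 29, p), (20, 26, 29, v), (37, 26, 24, b), (37, 26, 29, b)}
Projecting to A, B, F (2 duplicate(s) eliminated): {(b, 26, 24), (b, 26, 29), (c, 26, 24), (c, 26, 29), (p, 26, 24), (p, 26, 29), (v, 26, 24), (v, 26, 29)}

{(b, 26, 24), (b, 26, 29), (c, 26, 24), (c, 26, 29), (p, 26, 24), (p, 26, 29), (v, 26, 24), (v, 26, 29)}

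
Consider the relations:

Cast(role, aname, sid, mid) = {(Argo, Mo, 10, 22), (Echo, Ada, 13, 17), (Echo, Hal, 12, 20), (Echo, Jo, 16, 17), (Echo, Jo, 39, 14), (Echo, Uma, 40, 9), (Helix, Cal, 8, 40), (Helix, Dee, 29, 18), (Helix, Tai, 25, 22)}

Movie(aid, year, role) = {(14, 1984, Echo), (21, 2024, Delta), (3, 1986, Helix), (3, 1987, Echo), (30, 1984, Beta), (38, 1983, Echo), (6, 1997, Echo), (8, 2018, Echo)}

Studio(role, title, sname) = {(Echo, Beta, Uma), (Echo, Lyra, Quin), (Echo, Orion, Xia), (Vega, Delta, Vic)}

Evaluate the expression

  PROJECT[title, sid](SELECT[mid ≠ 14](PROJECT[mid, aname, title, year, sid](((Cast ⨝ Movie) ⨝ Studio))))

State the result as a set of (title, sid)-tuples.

{(Beta, 12), (Beta, 13), (Beta, 16), (Beta, 40), (Lyra, 12), (Lyra, 13), (Lyra, 16), (Lyra, 40), (Orion, 12), (Orion, 13), (Orion, 16), (Orion, 40)}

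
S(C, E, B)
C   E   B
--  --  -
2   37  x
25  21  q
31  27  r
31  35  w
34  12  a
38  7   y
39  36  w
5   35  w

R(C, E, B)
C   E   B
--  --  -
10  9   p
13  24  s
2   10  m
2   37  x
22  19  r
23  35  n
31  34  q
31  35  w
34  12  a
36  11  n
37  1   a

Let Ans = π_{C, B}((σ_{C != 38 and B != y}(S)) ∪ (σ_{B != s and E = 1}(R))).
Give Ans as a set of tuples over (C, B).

{(2, x), (25, q), (31, r), (31, w), (34, a), (37, a), (39, w), (5, w)}

σ[C != 38 and B != y]: keep tuples satisfying C != 38 and B != y → {(2, 37, x), (25, 21, q), (31, 27, r), (31, 35, w), (34, 12, a), (39, 36, w), (5, 35, w)}
σ[B != s and E = 1]: keep tuples satisfying B != s and E = 1 → {(37, 1, a)}
Set union of the two operands is {(2, 37, x), (25, 21, q), (31, 27, r), (31, 35, w), (34, 12, a), (37, 1, a), (39, 36, w), (5, 35, w)}.
π[C, B]: project onto (C, B) → {(2, x), (25, q), (31, r), (31, w), (34, a), (37, a), (39, w), (5, w)}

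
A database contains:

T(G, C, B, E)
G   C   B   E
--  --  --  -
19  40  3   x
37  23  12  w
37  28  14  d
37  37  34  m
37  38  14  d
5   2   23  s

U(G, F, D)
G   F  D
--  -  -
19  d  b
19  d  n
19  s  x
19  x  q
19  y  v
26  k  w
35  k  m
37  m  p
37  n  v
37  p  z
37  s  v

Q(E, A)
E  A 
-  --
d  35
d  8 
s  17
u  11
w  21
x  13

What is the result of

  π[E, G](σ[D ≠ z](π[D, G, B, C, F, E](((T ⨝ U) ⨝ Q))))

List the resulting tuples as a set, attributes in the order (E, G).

T ⋈ U (natural join on G): {(19, 40, 3, x, d, b), (19, 40, 3, x, d, n), (19, 40, 3, x, s, x), (19, 40, 3, x, x, q), (19, 40, 3, x, y, v), (37, 23, 12, w, m, p), (37, 23, 12, w, n, v), (37, 23, 12, w, p, z), (37, 23, 12, w, s, v), (37, 28, 14, d, m, p), (37, 28, 14, d, n, v), (37, 28, 14, d, p, z), (37, 28, 14, d, s, v), (37, 37, 34, m, m, p), (37, 37, 34, m, n, v), (37, 37, 34, m, p, z), (37, 37, 34, m, s, v), (37, 38, 14, d, m, p), (37, 38, 14, d, n, v), (37, 38, 14, d, p, z), (37, 38, 14, d, s, v)}
(T ⨝ U) ⋈ Q (natural join on E): {(19, 40, 3, x, d, b, 13), (19, 40, 3, x, d, n, 13), (19, 40, 3, x, s, x, 13), (19, 40, 3, x, x, q, 13), (19, 40, 3, x, y, v, 13), (37, 23, 12, w, m, p, 21), (37, 23, 12, w, n, v, 21), (37, 23, 12, w, p, z, 21), (37, 23, 12, w, s, v, 21), (37, 28, 14, d, m, p, 35), (37, 28, 14, d, m, p, 8), (37, 28, 14, d, n, v, 35), (37, 28, 14, d, n, v, 8), (37, 28, 14, d, p, z, 35), (37, 28, 14, d, p, z, 8), (37, 28, 14, d, s, v, 35), (37, 28, 14, d, s, v, 8), (37, 38, 14, d, m, p, 35), (37, 38, 14, d, m, p, 8), (37, 38, 14, d, n, v, 35), (37, 38, 14, d, n, v, 8), (37, 38, 14, d, p, z, 35), (37, 38, 14, d, p, z, 8), (37, 38, 14, d, s, v, 35), (37, 38, 14, d, s, v, 8)}
π_{D, G, B, C, F, E} gives {(b, 19, 3, 40, d, x), (n, 19, 3, 40, d, x), (p, 37, 12, 23, m, w), (p, 37, 14, 28, m, d), (p, 37, 14, 38, m, d), (q, 19, 3, 40, x, x), (v, 19, 3, 40, y, x), (v, 37, 12, 23, n, w), (v, 37, 12, 23, s, w), (v, 37, 14, 28, n, d), (v, 37, 14, 28, s, d), (v, 37, 14, 38, n, d), (v, 37, 14, 38, s, d), (x, 19, 3, 40, s, x), (z, 37, 12, 23, p, w), (z, 37, 14, 28, p, d), (z, 37, 14, 38, p, d)} (8 duplicate(s) eliminated).
Filtering on D ≠ z leaves {(b, 19, 3, 40, d, x), (n, 19, 3, 40, d, x), (p, 37, 12, 23, m, w), (p, 37, 14, 28, m, d), (p, 37, 14, 38, m, d), (q, 19, 3, 40, x, x), (v, 19, 3, 40, y, x), (v, 37, 12, 23, n, w), (v, 37, 12, 23, s, w), (v, 37, 14, 28, n, d), (v, 37, 14, 28, s, d), (v, 37, 14, 38, n, d), (v, 37, 14, 38, s, d), (x, 19, 3, 40, s, x)}.
π_{E, G} gives {(d, 37), (w, 37), (x, 19)} (11 duplicate(s) eliminated).

{(d, 37), (w, 37), (x, 19)}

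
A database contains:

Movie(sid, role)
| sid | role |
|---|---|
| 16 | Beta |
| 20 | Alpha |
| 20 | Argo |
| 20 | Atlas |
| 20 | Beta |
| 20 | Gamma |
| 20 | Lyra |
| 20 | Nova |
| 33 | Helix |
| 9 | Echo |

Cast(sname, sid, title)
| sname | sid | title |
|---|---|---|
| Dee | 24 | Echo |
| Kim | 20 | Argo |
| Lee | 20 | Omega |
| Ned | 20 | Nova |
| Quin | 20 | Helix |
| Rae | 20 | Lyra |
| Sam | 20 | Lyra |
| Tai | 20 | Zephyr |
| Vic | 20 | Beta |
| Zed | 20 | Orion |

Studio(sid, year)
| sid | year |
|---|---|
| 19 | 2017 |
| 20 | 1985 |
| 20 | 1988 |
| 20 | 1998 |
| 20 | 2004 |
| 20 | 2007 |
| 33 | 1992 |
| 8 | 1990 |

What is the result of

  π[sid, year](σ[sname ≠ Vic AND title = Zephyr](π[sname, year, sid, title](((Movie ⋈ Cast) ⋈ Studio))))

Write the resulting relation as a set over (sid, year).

{(20, 1985), (20, 1988), (20, 1998), (20, 2004), (20, 2007)}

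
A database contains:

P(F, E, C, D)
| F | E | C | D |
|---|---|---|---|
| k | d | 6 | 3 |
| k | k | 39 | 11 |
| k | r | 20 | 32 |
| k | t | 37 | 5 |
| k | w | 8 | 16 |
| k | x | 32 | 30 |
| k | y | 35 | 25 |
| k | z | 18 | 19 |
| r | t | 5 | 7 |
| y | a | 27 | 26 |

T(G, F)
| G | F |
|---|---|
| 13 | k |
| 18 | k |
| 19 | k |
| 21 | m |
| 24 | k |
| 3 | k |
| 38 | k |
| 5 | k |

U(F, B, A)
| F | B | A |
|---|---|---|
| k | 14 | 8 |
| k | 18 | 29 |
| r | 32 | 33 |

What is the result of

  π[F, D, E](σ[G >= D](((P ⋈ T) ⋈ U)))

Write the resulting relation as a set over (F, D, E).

{(k, 11, k), (k, 16, w), (k, 19, z), (k, 25, y), (k, 3, d), (k, 30, x), (k, 32, r), (k, 5, t)}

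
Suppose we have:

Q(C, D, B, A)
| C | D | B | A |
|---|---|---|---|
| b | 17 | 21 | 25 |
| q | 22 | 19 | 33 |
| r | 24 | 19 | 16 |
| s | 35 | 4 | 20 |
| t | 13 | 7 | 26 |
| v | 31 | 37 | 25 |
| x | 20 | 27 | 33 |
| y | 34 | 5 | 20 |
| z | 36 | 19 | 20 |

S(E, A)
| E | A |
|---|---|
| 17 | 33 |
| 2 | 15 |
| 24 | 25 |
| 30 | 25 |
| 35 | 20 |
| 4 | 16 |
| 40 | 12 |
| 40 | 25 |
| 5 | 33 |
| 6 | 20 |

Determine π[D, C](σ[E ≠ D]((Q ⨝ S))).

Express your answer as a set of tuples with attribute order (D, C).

Joining Q and S on A yields {(b, 17, 21, 25, 24), (b, 17, 21, 25, 30), (b, 17, 21, 25, 40), (q, 22, 19, 33, 17), (q, 22, 19, 33, 5), (r, 24, 19, 16, 4), (s, 35, 4, 20, 35), (s, 35, 4, 20, 6), (v, 31, 37, 25, 24), (v, 31, 37, 25, 30), (v, 31, 37, 25, 40), (x, 20, 27, 33, 17), (x, 20, 27, 33, 5), (y, 34, 5, 20, 35), (y, 34, 5, 20, 6), (z, 36, 19, 20, 35), (z, 36, 19, 20, 6)}.
Selection E ≠ D: {(b, 17, 21, 25, 24), (b, 17, 21, 25, 30), (b, 17, 21, 25, 40), (q, 22, 19, 33, 17), (q, 22, 19, 33, 5), (r, 24, 19, 16, 4), (s, 35, 4, 20, 6), (v, 31, 37, 25, 24), (v, 31, 37, 25, 30), (v, 31, 37, 25, 40), (x, 20, 27, 33, 17), (x, 20, 27, 33, 5), (y, 34, 5, 20, 35), (y, 34, 5, 20, 6), (z, 36, 19, 20, 35), (z, 36, 19, 20, 6)}
Projecting to D, C (8 duplicate(s) eliminated): {(17, b), (20, x), (22, q), (24, r), (31, v), (34, y), (35, s), (36, z)}

{(17, b), (20, x), (22, q), (24, r), (31, v), (34, y), (35, s), (36, z)}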